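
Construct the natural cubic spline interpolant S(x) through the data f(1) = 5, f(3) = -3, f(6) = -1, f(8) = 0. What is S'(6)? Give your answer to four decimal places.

Let m_i = S''(x_i). Step sizes h_i = 2, 3, 2; slopes of the chords Δ_i = (y_(i+1) - y_i)/h_i = -4, 2/3, 1/2.
  2·m_0 + 10·m_1 + 3·m_2 = 6(Δ_1 - Δ_0) = 28
  3·m_1 + 10·m_2 + 2·m_3 = 6(Δ_2 - Δ_1) = -1
Natural end conditions: m_0 = m_3 = 0.
Forward elimination and back-substitution give m_0 = 0, m_1 = 283/91, m_2 = -94/91, m_3 = 0.
On [6, 8], S'(x) = b_2 + 2c_2·(x - 6) + 3d_2·(x - 6)² with b_2 = Δ_2 - h_2(2m_2 + m_3)/6 = 649/546, c_2 = m_2/2 = -47/91, d_2 = (m_3 - m_2)/(6h_2) = 47/546. So S'(6) = 649/546.

1.1886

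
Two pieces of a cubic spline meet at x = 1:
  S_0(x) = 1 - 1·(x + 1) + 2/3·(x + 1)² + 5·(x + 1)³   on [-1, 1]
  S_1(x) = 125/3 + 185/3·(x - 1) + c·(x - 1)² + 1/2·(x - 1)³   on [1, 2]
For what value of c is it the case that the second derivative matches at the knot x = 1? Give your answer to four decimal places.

S_0''(x) = 4/3 + 30·(x + 1), so S_0''(1) = 184/3. On the right, S_1''(1) = 2c, so c = 92/3.

30.6667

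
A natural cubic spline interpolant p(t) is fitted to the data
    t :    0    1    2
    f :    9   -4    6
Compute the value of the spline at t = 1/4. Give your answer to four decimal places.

4.4023

Put M_i = p'' at the i-th knot. Here h = (1, 1) and Δ = (-13, 10), so the interior equations h_(i-1)·M_(i-1) + 2(h_(i-1)+h_i)·M_i + h_i·M_(i+1) = 6(Δ_i − Δ_(i-1)) read
  1·M_0 + 4·M_1 + 1·M_2 = 6(Δ_1 - Δ_0) = 138
Natural end conditions: M_0 = M_2 = 0.
Hence M_0 = 0, M_1 = 69/2, M_2 = 0.
On [0, 1], p(t) = 9 - 75/4·t + 0·t² + 23/4·t³.
With t = 1/4: p(1/4) = 1127/256.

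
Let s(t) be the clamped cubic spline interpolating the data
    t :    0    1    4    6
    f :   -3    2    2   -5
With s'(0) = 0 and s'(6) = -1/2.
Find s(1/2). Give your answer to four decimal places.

Put M_i = s'' at the i-th knot. Here h = (1, 3, 2) and Δ = (5, 0, -7/2), so the interior equations h_(i-1)·M_(i-1) + 2(h_(i-1)+h_i)·M_i + h_i·M_(i+1) = 6(Δ_i − Δ_(i-1)) read
  1·M_0 + 8·M_1 + 3·M_2 = 6(Δ_1 - Δ_0) = -30
  3·M_1 + 10·M_2 + 2·M_3 = 6(Δ_2 - Δ_1) = -21
Clamped end conditions give two more equations: 2h_0·M_0 + h_0·M_1 = 6(Δ_0 - s'(0)) = 30 and h_2·M_2 + 2h_2·M_3 = 6(s'(6) - Δ_2) = 18.
Forward elimination and back-substitution give M_0 = 230/13, M_1 = -70/13, M_2 = -20/13, M_3 = 137/26.
On [0, 1], s(t) = -3 + 0·t + 115/13·t² - 50/13·t³.
With t = 1/2: s(1/2) = -33/26.

-1.2692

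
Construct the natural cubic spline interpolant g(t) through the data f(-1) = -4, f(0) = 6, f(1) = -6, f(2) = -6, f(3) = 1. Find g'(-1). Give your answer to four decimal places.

Write M_i for g''(x_i). With h_i = 1, 1, 1, 1 and divided differences Δ_i = 10, -12, 0, 7, the continuity of g' gives the tridiagonal system
  1·M_0 + 4·M_1 + 1·M_2 = 6(Δ_1 - Δ_0) = -132
  1·M_1 + 4·M_2 + 1·M_3 = 6(Δ_2 - Δ_1) = 72
  1·M_2 + 4·M_3 + 1·M_4 = 6(Δ_3 - Δ_2) = 42
Natural end conditions: M_0 = M_4 = 0.
Forward elimination and back-substitution give M_0 = 0, M_1 = -159/4, M_2 = 27, M_3 = 15/4, M_4 = 0.
On [-1, 0], g'(t) = b_0 + 2c_0·(t + 1) + 3d_0·(t + 1)² with b_0 = Δ_0 - h_0(2M_0 + M_1)/6 = 133/8, c_0 = M_0/2 = 0, d_0 = (M_1 - M_0)/(6h_0) = -53/8. So g'(-1) = 133/8.

16.6250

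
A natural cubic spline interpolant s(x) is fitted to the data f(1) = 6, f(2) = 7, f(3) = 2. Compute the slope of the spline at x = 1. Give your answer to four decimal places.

2.5000

Let M_i = s''(x_i). Step sizes h_i = 1, 1; slopes of the chords Δ_i = (y_(i+1) - y_i)/h_i = 1, -5.
  1·M_0 + 4·M_1 + 1·M_2 = 6(Δ_1 - Δ_0) = -36
Natural end conditions: M_0 = M_2 = 0.
Hence M_0 = 0, M_1 = -9, M_2 = 0.
On [1, 2], s'(x) = b_0 + 2c_0·(x - 1) + 3d_0·(x - 1)² with b_0 = Δ_0 - h_0(2M_0 + M_1)/6 = 5/2, c_0 = M_0/2 = 0, d_0 = (M_1 - M_0)/(6h_0) = -3/2. So s'(1) = 5/2.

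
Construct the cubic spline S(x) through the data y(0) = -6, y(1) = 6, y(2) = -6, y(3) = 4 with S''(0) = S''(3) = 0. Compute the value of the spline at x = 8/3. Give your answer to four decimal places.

Let σ_i = S''(x_i). Step sizes h_i = 1, 1, 1; slopes of the chords Δ_i = (y_(i+1) - y_i)/h_i = 12, -12, 10.
  1·σ_0 + 4·σ_1 + 1·σ_2 = 6(Δ_1 - Δ_0) = -144
  1·σ_1 + 4·σ_2 + 1·σ_3 = 6(Δ_2 - Δ_1) = 132
Natural end conditions: σ_0 = σ_3 = 0.
Hence σ_0 = 0, σ_1 = -236/5, σ_2 = 224/5, σ_3 = 0.
On [2, 3], S(x) = -6 - 74/15·(x - 2) + 112/5·(x - 2)² - 112/15·(x - 2)³.
With (x - 2) = 2/3: S(8/3) = -626/405.

-1.5457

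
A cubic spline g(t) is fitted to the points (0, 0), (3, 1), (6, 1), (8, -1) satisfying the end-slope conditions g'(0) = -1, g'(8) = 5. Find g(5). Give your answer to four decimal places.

Put M_i = g'' at the i-th knot. Here h = (3, 3, 2) and Δ = (1/3, 0, -1), so the interior equations h_(i-1)·M_(i-1) + 2(h_(i-1)+h_i)·M_i + h_i·M_(i+1) = 6(Δ_i − Δ_(i-1)) read
  3·M_0 + 12·M_1 + 3·M_2 = 6(Δ_1 - Δ_0) = -2
  3·M_1 + 10·M_2 + 2·M_3 = 6(Δ_2 - Δ_1) = -6
Clamped end conditions give two more equations: 2h_0·M_0 + h_0·M_1 = 6(Δ_0 - g'(0)) = 8 and h_2·M_2 + 2h_2·M_3 = 6(g'(8) - Δ_2) = 36.
Hence M_0 = 70/57, M_1 = 4/19, M_2 = -52/19, M_3 = 197/19.
On [3, 6], g(t) = 1 + 22/19·(t - 3) + 2/19·(t - 3)² - 28/171·(t - 3)³.
With (t - 3) = 2: g(5) = 415/171.

2.4269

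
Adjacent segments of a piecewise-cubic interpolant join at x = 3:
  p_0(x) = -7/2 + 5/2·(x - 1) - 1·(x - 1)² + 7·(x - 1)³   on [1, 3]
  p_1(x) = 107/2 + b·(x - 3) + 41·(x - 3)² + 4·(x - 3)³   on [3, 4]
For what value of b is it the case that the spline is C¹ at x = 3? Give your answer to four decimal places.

82.5000

p_0'(x) = 5/2 - 2·(x - 1) + 21·(x - 1)², so p_0'(3) = 165/2. On the right, p_1'(3) = b, so b = 165/2.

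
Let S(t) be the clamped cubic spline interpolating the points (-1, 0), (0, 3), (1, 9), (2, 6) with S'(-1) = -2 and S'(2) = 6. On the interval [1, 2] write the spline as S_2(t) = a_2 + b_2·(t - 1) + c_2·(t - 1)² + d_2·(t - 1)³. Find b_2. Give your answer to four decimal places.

-1.1333

Write m_i for S''(x_i). With h_i = 1, 1, 1 and divided differences Δ_i = 3, 6, -3, the continuity of S' gives the tridiagonal system
  1·m_0 + 4·m_1 + 1·m_2 = 6(Δ_1 - Δ_0) = 18
  1·m_1 + 4·m_2 + 1·m_3 = 6(Δ_2 - Δ_1) = -54
Clamped end conditions give two more equations: 2h_0·m_0 + h_0·m_1 = 6(Δ_0 - S'(-1)) = 30 and h_2·m_2 + 2h_2·m_3 = 6(S'(2) - Δ_2) = 54.
Forward elimination and back-substitution give m_0 = 164/15, m_1 = 122/15, m_2 = -382/15, m_3 = 596/15.
On [1, 2], with S_2(t) = a_2 + b_2·(t - 1) + c_2·(t - 1)² + d_2·(t - 1)³: c_2 = m_2/2 = -191/15, d_2 = (m_3 - m_2)/(6h_2) = 163/15, b_2 = Δ_2 - h_2(2m_2 + m_3)/6 = -17/15.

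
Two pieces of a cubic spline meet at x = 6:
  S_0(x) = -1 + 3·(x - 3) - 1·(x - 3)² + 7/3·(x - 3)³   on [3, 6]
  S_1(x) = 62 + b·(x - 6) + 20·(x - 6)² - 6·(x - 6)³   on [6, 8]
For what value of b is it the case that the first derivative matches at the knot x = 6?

60

S_0'(x) = 3 - 2·(x - 3) + 7·(x - 3)², so S_0'(6) = 60. On the right, S_1'(6) = b, so b = 60.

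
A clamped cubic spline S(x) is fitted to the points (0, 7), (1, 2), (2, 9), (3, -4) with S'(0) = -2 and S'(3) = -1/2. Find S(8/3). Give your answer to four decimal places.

-0.9407

Put M_i = S'' at the i-th knot. Here h = (1, 1, 1) and Δ = (-5, 7, -13), so the interior equations h_(i-1)·M_(i-1) + 2(h_(i-1)+h_i)·M_i + h_i·M_(i+1) = 6(Δ_i − Δ_(i-1)) read
  1·M_0 + 4·M_1 + 1·M_2 = 6(Δ_1 - Δ_0) = 72
  1·M_1 + 4·M_2 + 1·M_3 = 6(Δ_2 - Δ_1) = -120
Clamped end conditions give two more equations: 2h_0·M_0 + h_0·M_1 = 6(Δ_0 - S'(0)) = -18 and h_2·M_2 + 2h_2·M_3 = 6(S'(3) - Δ_2) = 75.
Solving: M_0 = -143/5, M_1 = 196/5, M_2 = -281/5, M_3 = 328/5.
On [2, 3], S(x) = 9 - 26/5·(x - 2) - 281/10·(x - 2)² + 203/10·(x - 2)³.
With (x - 2) = 2/3: S(8/3) = -127/135.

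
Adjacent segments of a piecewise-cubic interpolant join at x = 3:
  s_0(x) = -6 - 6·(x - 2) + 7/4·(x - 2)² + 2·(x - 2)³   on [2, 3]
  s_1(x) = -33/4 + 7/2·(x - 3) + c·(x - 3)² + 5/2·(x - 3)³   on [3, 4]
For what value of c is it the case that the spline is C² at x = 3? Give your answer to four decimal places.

7.7500

s_0''(x) = 7/2 + 12·(x - 2), so s_0''(3) = 31/2. On the right, s_1''(3) = 2c, so c = 31/4.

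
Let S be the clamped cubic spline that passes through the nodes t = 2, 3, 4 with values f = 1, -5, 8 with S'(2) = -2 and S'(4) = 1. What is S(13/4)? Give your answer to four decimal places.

Put M_i = S'' at the i-th knot. Here h = (1, 1) and Δ = (-6, 13), so the interior equations h_(i-1)·M_(i-1) + 2(h_(i-1)+h_i)·M_i + h_i·M_(i+1) = 6(Δ_i − Δ_(i-1)) read
  1·M_0 + 4·M_1 + 1·M_2 = 6(Δ_1 - Δ_0) = 114
Clamped end conditions give two more equations: 2h_0·M_0 + h_0·M_1 = 6(Δ_0 - S'(2)) = -24 and h_1·M_1 + 2h_1·M_2 = 6(S'(4) - Δ_1) = -72.
Solving: M_0 = -39, M_1 = 54, M_2 = -63.
On [3, 4], S(t) = -5 + 11/2·(t - 3) + 27·(t - 3)² - 39/2·(t - 3)³.
With (t - 3) = 1/4: S(13/4) = -287/128.

-2.2422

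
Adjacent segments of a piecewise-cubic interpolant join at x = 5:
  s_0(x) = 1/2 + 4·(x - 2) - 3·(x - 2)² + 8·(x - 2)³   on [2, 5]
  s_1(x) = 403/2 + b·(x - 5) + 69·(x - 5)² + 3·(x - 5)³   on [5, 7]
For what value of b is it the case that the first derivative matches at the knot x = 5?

202

s_0'(x) = 4 - 6·(x - 2) + 24·(x - 2)², so s_0'(5) = 202. On the right, s_1'(5) = b, so b = 202.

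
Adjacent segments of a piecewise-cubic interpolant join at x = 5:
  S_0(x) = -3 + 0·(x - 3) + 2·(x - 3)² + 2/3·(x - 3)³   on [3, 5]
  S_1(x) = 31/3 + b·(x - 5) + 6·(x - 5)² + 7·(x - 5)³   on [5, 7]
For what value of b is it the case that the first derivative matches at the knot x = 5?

S_0'(x) = 0 + 4·(x - 3) + 2·(x - 3)², so S_0'(5) = 16. On the right, S_1'(5) = b, so b = 16.

16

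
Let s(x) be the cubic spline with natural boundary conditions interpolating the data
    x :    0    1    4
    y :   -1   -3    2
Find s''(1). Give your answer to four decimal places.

Let M_i = s''(x_i). Step sizes h_i = 1, 3; slopes of the chords Δ_i = (y_(i+1) - y_i)/h_i = -2, 5/3.
  1·M_0 + 8·M_1 + 3·M_2 = 6(Δ_1 - Δ_0) = 22
Natural end conditions: M_0 = M_2 = 0.
Solving: M_0 = 0, M_1 = 11/4, M_2 = 0.

2.7500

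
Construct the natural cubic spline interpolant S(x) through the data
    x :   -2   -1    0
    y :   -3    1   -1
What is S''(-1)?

-9

Let m_i = S''(x_i). Step sizes h_i = 1, 1; slopes of the chords Δ_i = (y_(i+1) - y_i)/h_i = 4, -2.
  1·m_0 + 4·m_1 + 1·m_2 = 6(Δ_1 - Δ_0) = -36
Natural end conditions: m_0 = m_2 = 0.
Forward elimination and back-substitution give m_0 = 0, m_1 = -9, m_2 = 0.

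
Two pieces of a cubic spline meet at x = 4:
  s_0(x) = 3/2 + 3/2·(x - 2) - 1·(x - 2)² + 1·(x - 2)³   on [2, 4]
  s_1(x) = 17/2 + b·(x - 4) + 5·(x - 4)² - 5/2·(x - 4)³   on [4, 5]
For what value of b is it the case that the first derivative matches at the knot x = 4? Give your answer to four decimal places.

s_0'(x) = 3/2 - 2·(x - 2) + 3·(x - 2)², so s_0'(4) = 19/2. On the right, s_1'(4) = b, so b = 19/2.

9.5000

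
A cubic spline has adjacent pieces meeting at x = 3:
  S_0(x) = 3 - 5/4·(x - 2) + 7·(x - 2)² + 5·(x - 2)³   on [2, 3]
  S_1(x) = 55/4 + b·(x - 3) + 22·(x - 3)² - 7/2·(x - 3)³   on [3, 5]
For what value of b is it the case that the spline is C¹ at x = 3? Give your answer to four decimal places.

27.7500

S_0'(x) = -5/4 + 14·(x - 2) + 15·(x - 2)², so S_0'(3) = 111/4. On the right, S_1'(3) = b, so b = 111/4.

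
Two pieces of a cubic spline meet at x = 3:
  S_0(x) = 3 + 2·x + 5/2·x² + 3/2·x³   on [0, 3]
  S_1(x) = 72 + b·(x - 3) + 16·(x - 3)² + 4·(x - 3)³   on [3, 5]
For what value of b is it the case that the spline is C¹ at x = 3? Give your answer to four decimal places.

S_0'(x) = 2 + 5·x + 9/2·x², so S_0'(3) = 115/2. On the right, S_1'(3) = b, so b = 115/2.

57.5000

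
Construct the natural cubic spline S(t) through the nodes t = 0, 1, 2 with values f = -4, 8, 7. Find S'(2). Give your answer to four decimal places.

Let σ_i = S''(x_i). Step sizes h_i = 1, 1; slopes of the chords Δ_i = (y_(i+1) - y_i)/h_i = 12, -1.
  1·σ_0 + 4·σ_1 + 1·σ_2 = 6(Δ_1 - Δ_0) = -78
Natural end conditions: σ_0 = σ_2 = 0.
Solving the tridiagonal system: σ_0 = 0, σ_1 = -39/2, σ_2 = 0.
On [1, 2], S'(t) = b_1 + 2c_1·(t - 1) + 3d_1·(t - 1)² with b_1 = Δ_1 - h_1(2σ_1 + σ_2)/6 = 11/2, c_1 = σ_1/2 = -39/4, d_1 = (σ_2 - σ_1)/(6h_1) = 13/4. So S'(2) = -17/4.

-4.2500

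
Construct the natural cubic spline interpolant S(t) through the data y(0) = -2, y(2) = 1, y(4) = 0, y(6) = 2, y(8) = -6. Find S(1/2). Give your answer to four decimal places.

-0.9068

With M_i denoting the second derivative at x_i, h_i = 2, 2, 2, 2, and Δ_i = (y_(i+1) − y_i)/h_i = 3/2, -1/2, 1, -4:
  2·M_0 + 8·M_1 + 2·M_2 = 6(Δ_1 - Δ_0) = -12
  2·M_1 + 8·M_2 + 2·M_3 = 6(Δ_2 - Δ_1) = 9
  2·M_2 + 8·M_3 + 2·M_4 = 6(Δ_3 - Δ_2) = -30
Natural end conditions: M_0 = M_4 = 0.
Solving the tridiagonal system: M_0 = 0, M_1 = -123/56, M_2 = 39/14, M_3 = -249/56, M_4 = 0.
On [0, 2], S(t) = -2 + 125/56·t + 0·t² - 41/224·t³.
With t = 1/2: S(1/2) = -1625/1792.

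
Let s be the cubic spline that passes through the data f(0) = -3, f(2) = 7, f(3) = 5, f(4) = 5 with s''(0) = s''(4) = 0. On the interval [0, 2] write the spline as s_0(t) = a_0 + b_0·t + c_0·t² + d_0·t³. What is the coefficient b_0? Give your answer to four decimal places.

7.6087

Let m_i = s''(x_i). Step sizes h_i = 2, 1, 1; slopes of the chords Δ_i = (y_(i+1) - y_i)/h_i = 5, -2, 0.
  2·m_0 + 6·m_1 + 1·m_2 = 6(Δ_1 - Δ_0) = -42
  1·m_1 + 4·m_2 + 1·m_3 = 6(Δ_2 - Δ_1) = 12
Natural end conditions: m_0 = m_3 = 0.
Solving the tridiagonal system: m_0 = 0, m_1 = -180/23, m_2 = 114/23, m_3 = 0.
On [0, 2], with s_0(t) = a_0 + b_0·t + c_0·t² + d_0·t³: c_0 = m_0/2 = 0, d_0 = (m_1 - m_0)/(6h_0) = -15/23, b_0 = Δ_0 - h_0(2m_0 + m_1)/6 = 175/23.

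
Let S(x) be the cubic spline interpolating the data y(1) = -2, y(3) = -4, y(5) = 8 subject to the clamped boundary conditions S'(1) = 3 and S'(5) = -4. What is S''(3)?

Let M_i = S''(x_i). Step sizes h_i = 2, 2; slopes of the chords Δ_i = (y_(i+1) - y_i)/h_i = -1, 6.
  2·M_0 + 8·M_1 + 2·M_2 = 6(Δ_1 - Δ_0) = 42
Clamped end conditions give two more equations: 2h_0·M_0 + h_0·M_1 = 6(Δ_0 - S'(1)) = -24 and h_1·M_1 + 2h_1·M_2 = 6(S'(5) - Δ_1) = -60.
Solving: M_0 = -13, M_1 = 14, M_2 = -22.

14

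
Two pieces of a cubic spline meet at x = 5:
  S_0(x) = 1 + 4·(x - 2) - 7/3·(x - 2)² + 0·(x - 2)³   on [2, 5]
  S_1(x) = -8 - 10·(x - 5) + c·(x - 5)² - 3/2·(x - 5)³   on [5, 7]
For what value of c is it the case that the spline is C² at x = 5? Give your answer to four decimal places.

S_0''(x) = -14/3 + 0·(x - 2), so S_0''(5) = -14/3. On the right, S_1''(5) = 2c, so c = -7/3.

-2.3333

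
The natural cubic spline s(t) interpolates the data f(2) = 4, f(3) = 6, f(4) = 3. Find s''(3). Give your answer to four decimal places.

-7.5000

Put M_i = s'' at the i-th knot. Here h = (1, 1) and Δ = (2, -3), so the interior equations h_(i-1)·M_(i-1) + 2(h_(i-1)+h_i)·M_i + h_i·M_(i+1) = 6(Δ_i − Δ_(i-1)) read
  1·M_0 + 4·M_1 + 1·M_2 = 6(Δ_1 - Δ_0) = -30
Natural end conditions: M_0 = M_2 = 0.
Hence M_0 = 0, M_1 = -15/2, M_2 = 0.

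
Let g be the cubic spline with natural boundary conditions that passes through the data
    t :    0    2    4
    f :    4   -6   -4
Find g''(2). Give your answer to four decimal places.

4.5000

With M_i denoting the second derivative at x_i, h_i = 2, 2, and Δ_i = (y_(i+1) − y_i)/h_i = -5, 1:
  2·M_0 + 8·M_1 + 2·M_2 = 6(Δ_1 - Δ_0) = 36
Natural end conditions: M_0 = M_2 = 0.
Forward elimination and back-substitution give M_0 = 0, M_1 = 9/2, M_2 = 0.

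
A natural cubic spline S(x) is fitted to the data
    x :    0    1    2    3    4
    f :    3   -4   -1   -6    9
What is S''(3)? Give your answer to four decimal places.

36.6429

Let M_i = S''(x_i). Step sizes h_i = 1, 1, 1, 1; slopes of the chords Δ_i = (y_(i+1) - y_i)/h_i = -7, 3, -5, 15.
  1·M_0 + 4·M_1 + 1·M_2 = 6(Δ_1 - Δ_0) = 60
  1·M_1 + 4·M_2 + 1·M_3 = 6(Δ_2 - Δ_1) = -48
  1·M_2 + 4·M_3 + 1·M_4 = 6(Δ_3 - Δ_2) = 120
Natural end conditions: M_0 = M_4 = 0.
Solving: M_0 = 0, M_1 = 303/14, M_2 = -186/7, M_3 = 513/14, M_4 = 0.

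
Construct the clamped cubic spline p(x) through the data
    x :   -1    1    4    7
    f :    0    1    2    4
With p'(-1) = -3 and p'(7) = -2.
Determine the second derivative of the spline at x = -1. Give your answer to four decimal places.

Let m_i = p''(x_i). Step sizes h_i = 2, 3, 3; slopes of the chords Δ_i = (y_(i+1) - y_i)/h_i = 1/2, 1/3, 2/3.
  2·m_0 + 10·m_1 + 3·m_2 = 6(Δ_1 - Δ_0) = -1
  3·m_1 + 12·m_2 + 3·m_3 = 6(Δ_2 - Δ_1) = 2
Clamped end conditions give two more equations: 2h_0·m_0 + h_0·m_1 = 6(Δ_0 - p'(-1)) = 21 and h_2·m_2 + 2h_2·m_3 = 6(p'(7) - Δ_2) = -16.
Hence m_0 = 233/38, m_1 = -67/38, m_2 = 83/57, m_3 = -129/38.

6.1316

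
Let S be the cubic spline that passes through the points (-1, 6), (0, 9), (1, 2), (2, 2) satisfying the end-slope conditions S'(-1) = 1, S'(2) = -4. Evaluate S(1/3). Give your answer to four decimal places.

Put σ_i = S'' at the i-th knot. Here h = (1, 1, 1) and Δ = (3, -7, 0), so the interior equations h_(i-1)·σ_(i-1) + 2(h_(i-1)+h_i)·σ_i + h_i·σ_(i+1) = 6(Δ_i − Δ_(i-1)) read
  1·σ_0 + 4·σ_1 + 1·σ_2 = 6(Δ_1 - Δ_0) = -60
  1·σ_1 + 4·σ_2 + 1·σ_3 = 6(Δ_2 - Δ_1) = 42
Clamped end conditions give two more equations: 2h_0·σ_0 + h_0·σ_1 = 6(Δ_0 - S'(-1)) = 12 and h_2·σ_2 + 2h_2·σ_3 = 6(S'(2) - Δ_2) = -24.
Solving: σ_0 = 56/3, σ_1 = -76/3, σ_2 = 68/3, σ_3 = -70/3.
On [0, 1], S(x) = 9 - 7/3·x - 38/3·x² + 8·x³.
With x = 1/3: S(1/3) = 64/9.

7.1111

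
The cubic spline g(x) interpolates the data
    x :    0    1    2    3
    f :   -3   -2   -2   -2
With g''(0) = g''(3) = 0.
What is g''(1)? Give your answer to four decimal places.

Put σ_i = g'' at the i-th knot. Here h = (1, 1, 1) and Δ = (1, 0, 0), so the interior equations h_(i-1)·σ_(i-1) + 2(h_(i-1)+h_i)·σ_i + h_i·σ_(i+1) = 6(Δ_i − Δ_(i-1)) read
  1·σ_0 + 4·σ_1 + 1·σ_2 = 6(Δ_1 - Δ_0) = -6
  1·σ_1 + 4·σ_2 + 1·σ_3 = 6(Δ_2 - Δ_1) = 0
Natural end conditions: σ_0 = σ_3 = 0.
Hence σ_0 = 0, σ_1 = -8/5, σ_2 = 2/5, σ_3 = 0.

-1.6000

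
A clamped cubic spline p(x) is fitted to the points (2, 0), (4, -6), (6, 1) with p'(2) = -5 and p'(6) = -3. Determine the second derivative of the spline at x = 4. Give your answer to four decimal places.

Write m_i for p''(x_i). With h_i = 2, 2 and divided differences Δ_i = -3, 7/2, the continuity of p' gives the tridiagonal system
  2·m_0 + 8·m_1 + 2·m_2 = 6(Δ_1 - Δ_0) = 39
Clamped end conditions give two more equations: 2h_0·m_0 + h_0·m_1 = 6(Δ_0 - p'(2)) = 12 and h_1·m_1 + 2h_1·m_2 = 6(p'(6) - Δ_1) = -39.
Forward elimination and back-substitution give m_0 = -11/8, m_1 = 35/4, m_2 = -113/8.

8.7500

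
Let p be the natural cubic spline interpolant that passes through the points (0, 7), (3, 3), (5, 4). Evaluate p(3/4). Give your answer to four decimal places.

Let m_i = p''(x_i). Step sizes h_i = 3, 2; slopes of the chords Δ_i = (y_(i+1) - y_i)/h_i = -4/3, 1/2.
  3·m_0 + 10·m_1 + 2·m_2 = 6(Δ_1 - Δ_0) = 11
Natural end conditions: m_0 = m_2 = 0.
Forward elimination and back-substitution give m_0 = 0, m_1 = 11/10, m_2 = 0.
On [0, 3], p(x) = 7 - 113/60·x + 0·x² + 11/180·x³.
With x = 3/4: p(3/4) = 1437/256.

5.6133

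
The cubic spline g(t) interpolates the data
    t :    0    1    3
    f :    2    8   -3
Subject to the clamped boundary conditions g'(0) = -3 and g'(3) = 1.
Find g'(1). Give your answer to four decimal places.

Put σ_i = g'' at the i-th knot. Here h = (1, 2) and Δ = (6, -11/2), so the interior equations h_(i-1)·σ_(i-1) + 2(h_(i-1)+h_i)·σ_i + h_i·σ_(i+1) = 6(Δ_i − Δ_(i-1)) read
  1·σ_0 + 6·σ_1 + 2·σ_2 = 6(Δ_1 - Δ_0) = -69
Clamped end conditions give two more equations: 2h_0·σ_0 + h_0·σ_1 = 6(Δ_0 - g'(0)) = 54 and h_1·σ_1 + 2h_1·σ_2 = 6(g'(3) - Δ_1) = 39.
Forward elimination and back-substitution give σ_0 = 239/6, σ_1 = -77/3, σ_2 = 271/12.
On [1, 3], g'(t) = b_1 + 2c_1·(t - 1) + 3d_1·(t - 1)² with b_1 = Δ_1 - h_1(2σ_1 + σ_2)/6 = 49/12, c_1 = σ_1/2 = -77/6, d_1 = (σ_2 - σ_1)/(6h_1) = 193/48. So g'(1) = 49/12.

4.0833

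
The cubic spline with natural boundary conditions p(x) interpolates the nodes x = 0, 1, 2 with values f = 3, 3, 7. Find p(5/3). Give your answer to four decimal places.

With σ_i denoting the second derivative at x_i, h_i = 1, 1, and Δ_i = (y_(i+1) − y_i)/h_i = 0, 4:
  1·σ_0 + 4·σ_1 + 1·σ_2 = 6(Δ_1 - Δ_0) = 24
Natural end conditions: σ_0 = σ_2 = 0.
Solving the tridiagonal system: σ_0 = 0, σ_1 = 6, σ_2 = 0.
On [1, 2], p(x) = 3 + 2·(x - 1) + 3·(x - 1)² - 1·(x - 1)³.
With (x - 1) = 2/3: p(5/3) = 145/27.

5.3704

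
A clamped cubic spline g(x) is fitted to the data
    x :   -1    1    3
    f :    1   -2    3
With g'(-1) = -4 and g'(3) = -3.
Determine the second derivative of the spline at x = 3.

-11

Put m_i = g'' at the i-th knot. Here h = (2, 2) and Δ = (-3/2, 5/2), so the interior equations h_(i-1)·m_(i-1) + 2(h_(i-1)+h_i)·m_i + h_i·m_(i+1) = 6(Δ_i − Δ_(i-1)) read
  2·m_0 + 8·m_1 + 2·m_2 = 6(Δ_1 - Δ_0) = 24
Clamped end conditions give two more equations: 2h_0·m_0 + h_0·m_1 = 6(Δ_0 - g'(-1)) = 15 and h_1·m_1 + 2h_1·m_2 = 6(g'(3) - Δ_1) = -33.
Solving the tridiagonal system: m_0 = 1, m_1 = 11/2, m_2 = -11.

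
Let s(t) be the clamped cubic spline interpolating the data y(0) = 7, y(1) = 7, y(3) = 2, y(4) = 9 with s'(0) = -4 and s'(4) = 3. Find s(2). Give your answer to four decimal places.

Write M_i for s''(x_i). With h_i = 1, 2, 1 and divided differences Δ_i = 0, -5/2, 7, the continuity of s' gives the tridiagonal system
  1·M_0 + 6·M_1 + 2·M_2 = 6(Δ_1 - Δ_0) = -15
  2·M_1 + 6·M_2 + 1·M_3 = 6(Δ_2 - Δ_1) = 57
Clamped end conditions give two more equations: 2h_0·M_0 + h_0·M_1 = 6(Δ_0 - s'(0)) = 24 and h_2·M_2 + 2h_2·M_3 = 6(s'(4) - Δ_2) = -24.
Solving the tridiagonal system: M_0 = 611/35, M_1 = -382/35, M_2 = 578/35, M_3 = -709/35.
On [1, 3], s(t) = 7 - 51/70·(t - 1) - 191/35·(t - 1)² + 16/7·(t - 1)³.
With (t - 1) = 1: s(2) = 31/10.

3.1000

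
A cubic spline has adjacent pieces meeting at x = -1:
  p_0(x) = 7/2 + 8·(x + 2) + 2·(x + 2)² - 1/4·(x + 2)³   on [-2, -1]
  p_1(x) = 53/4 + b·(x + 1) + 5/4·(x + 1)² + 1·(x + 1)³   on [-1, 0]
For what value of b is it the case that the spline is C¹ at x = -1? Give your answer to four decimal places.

p_0'(x) = 8 + 4·(x + 2) - 3/4·(x + 2)², so p_0'(-1) = 45/4. On the right, p_1'(-1) = b, so b = 45/4.

11.2500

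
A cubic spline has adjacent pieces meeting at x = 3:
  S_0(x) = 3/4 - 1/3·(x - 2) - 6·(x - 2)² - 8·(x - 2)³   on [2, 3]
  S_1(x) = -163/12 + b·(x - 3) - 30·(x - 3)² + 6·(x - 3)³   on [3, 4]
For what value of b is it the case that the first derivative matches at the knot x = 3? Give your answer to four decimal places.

S_0'(x) = -1/3 - 12·(x - 2) - 24·(x - 2)², so S_0'(3) = -109/3. On the right, S_1'(3) = b, so b = -109/3.

-36.3333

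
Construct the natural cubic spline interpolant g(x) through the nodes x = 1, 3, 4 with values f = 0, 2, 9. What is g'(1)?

Write σ_i for g''(x_i). With h_i = 2, 1 and divided differences Δ_i = 1, 7, the continuity of g' gives the tridiagonal system
  2·σ_0 + 6·σ_1 + 1·σ_2 = 6(Δ_1 - Δ_0) = 36
Natural end conditions: σ_0 = σ_2 = 0.
Hence σ_0 = 0, σ_1 = 6, σ_2 = 0.
On [1, 3], g'(x) = b_0 + 2c_0·(x - 1) + 3d_0·(x - 1)² with b_0 = Δ_0 - h_0(2σ_0 + σ_1)/6 = -1, c_0 = σ_0/2 = 0, d_0 = (σ_1 - σ_0)/(6h_0) = 1/2. So g'(1) = -1.

-1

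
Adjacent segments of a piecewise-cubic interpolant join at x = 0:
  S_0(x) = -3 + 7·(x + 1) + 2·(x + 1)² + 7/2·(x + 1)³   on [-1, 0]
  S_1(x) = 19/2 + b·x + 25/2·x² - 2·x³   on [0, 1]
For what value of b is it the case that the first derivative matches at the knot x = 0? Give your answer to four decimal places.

S_0'(x) = 7 + 4·(x + 1) + 21/2·(x + 1)², so S_0'(0) = 43/2. On the right, S_1'(0) = b, so b = 43/2.

21.5000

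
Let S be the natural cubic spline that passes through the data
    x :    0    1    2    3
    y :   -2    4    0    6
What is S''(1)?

-20

With m_i denoting the second derivative at x_i, h_i = 1, 1, 1, and Δ_i = (y_(i+1) − y_i)/h_i = 6, -4, 6:
  1·m_0 + 4·m_1 + 1·m_2 = 6(Δ_1 - Δ_0) = -60
  1·m_1 + 4·m_2 + 1·m_3 = 6(Δ_2 - Δ_1) = 60
Natural end conditions: m_0 = m_3 = 0.
Forward elimination and back-substitution give m_0 = 0, m_1 = -20, m_2 = 20, m_3 = 0.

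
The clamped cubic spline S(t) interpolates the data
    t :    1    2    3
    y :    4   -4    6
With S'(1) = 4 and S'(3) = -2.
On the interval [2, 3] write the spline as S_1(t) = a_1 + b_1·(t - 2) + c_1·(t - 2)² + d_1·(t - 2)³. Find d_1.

-21

Put M_i = S'' at the i-th knot. Here h = (1, 1) and Δ = (-8, 10), so the interior equations h_(i-1)·M_(i-1) + 2(h_(i-1)+h_i)·M_i + h_i·M_(i+1) = 6(Δ_i − Δ_(i-1)) read
  1·M_0 + 4·M_1 + 1·M_2 = 6(Δ_1 - Δ_0) = 108
Clamped end conditions give two more equations: 2h_0·M_0 + h_0·M_1 = 6(Δ_0 - S'(1)) = -72 and h_1·M_1 + 2h_1·M_2 = 6(S'(3) - Δ_1) = -72.
Solving: M_0 = -66, M_1 = 60, M_2 = -66.
On [2, 3], with S_1(t) = a_1 + b_1·(t - 2) + c_1·(t - 2)² + d_1·(t - 2)³: c_1 = M_1/2 = 30, d_1 = (M_2 - M_1)/(6h_1) = -21, b_1 = Δ_1 - h_1(2M_1 + M_2)/6 = 1.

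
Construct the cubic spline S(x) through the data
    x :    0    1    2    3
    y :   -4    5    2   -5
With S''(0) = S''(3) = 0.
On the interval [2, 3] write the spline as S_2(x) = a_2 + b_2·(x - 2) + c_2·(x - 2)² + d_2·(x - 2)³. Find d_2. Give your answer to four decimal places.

0.2667

Let m_i = S''(x_i). Step sizes h_i = 1, 1, 1; slopes of the chords Δ_i = (y_(i+1) - y_i)/h_i = 9, -3, -7.
  1·m_0 + 4·m_1 + 1·m_2 = 6(Δ_1 - Δ_0) = -72
  1·m_1 + 4·m_2 + 1·m_3 = 6(Δ_2 - Δ_1) = -24
Natural end conditions: m_0 = m_3 = 0.
Solving: m_0 = 0, m_1 = -88/5, m_2 = -8/5, m_3 = 0.
On [2, 3], with S_2(x) = a_2 + b_2·(x - 2) + c_2·(x - 2)² + d_2·(x - 2)³: c_2 = m_2/2 = -4/5, d_2 = (m_3 - m_2)/(6h_2) = 4/15, b_2 = Δ_2 - h_2(2m_2 + m_3)/6 = -97/15.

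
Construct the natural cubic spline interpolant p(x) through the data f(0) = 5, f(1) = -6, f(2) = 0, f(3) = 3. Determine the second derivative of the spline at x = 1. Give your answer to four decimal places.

With m_i denoting the second derivative at x_i, h_i = 1, 1, 1, and Δ_i = (y_(i+1) − y_i)/h_i = -11, 6, 3:
  1·m_0 + 4·m_1 + 1·m_2 = 6(Δ_1 - Δ_0) = 102
  1·m_1 + 4·m_2 + 1·m_3 = 6(Δ_2 - Δ_1) = -18
Natural end conditions: m_0 = m_3 = 0.
Forward elimination and back-substitution give m_0 = 0, m_1 = 142/5, m_2 = -58/5, m_3 = 0.

28.4000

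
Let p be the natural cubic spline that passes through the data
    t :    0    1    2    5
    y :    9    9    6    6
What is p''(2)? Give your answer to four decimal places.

Write M_i for p''(x_i). With h_i = 1, 1, 3 and divided differences Δ_i = 0, -3, 0, the continuity of p' gives the tridiagonal system
  1·M_0 + 4·M_1 + 1·M_2 = 6(Δ_1 - Δ_0) = -18
  1·M_1 + 8·M_2 + 3·M_3 = 6(Δ_2 - Δ_1) = 18
Natural end conditions: M_0 = M_3 = 0.
Solving: M_0 = 0, M_1 = -162/31, M_2 = 90/31, M_3 = 0.

2.9032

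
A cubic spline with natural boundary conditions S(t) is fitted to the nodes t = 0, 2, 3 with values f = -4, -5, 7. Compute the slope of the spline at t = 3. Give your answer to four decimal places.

Let M_i = S''(x_i). Step sizes h_i = 2, 1; slopes of the chords Δ_i = (y_(i+1) - y_i)/h_i = -1/2, 12.
  2·M_0 + 6·M_1 + 1·M_2 = 6(Δ_1 - Δ_0) = 75
Natural end conditions: M_0 = M_2 = 0.
Forward elimination and back-substitution give M_0 = 0, M_1 = 25/2, M_2 = 0.
On [2, 3], S'(t) = b_1 + 2c_1·(t - 2) + 3d_1·(t - 2)² with b_1 = Δ_1 - h_1(2M_1 + M_2)/6 = 47/6, c_1 = M_1/2 = 25/4, d_1 = (M_2 - M_1)/(6h_1) = -25/12. So S'(3) = 169/12.

14.0833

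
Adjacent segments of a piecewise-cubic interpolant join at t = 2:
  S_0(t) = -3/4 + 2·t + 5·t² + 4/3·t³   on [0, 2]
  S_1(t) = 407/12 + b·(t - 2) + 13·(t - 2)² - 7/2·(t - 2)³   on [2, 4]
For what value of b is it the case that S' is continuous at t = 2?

S_0'(t) = 2 + 10·t + 4·t², so S_0'(2) = 38. On the right, S_1'(2) = b, so b = 38.

38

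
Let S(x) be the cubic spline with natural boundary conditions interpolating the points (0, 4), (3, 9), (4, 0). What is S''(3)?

Put m_i = S'' at the i-th knot. Here h = (3, 1) and Δ = (5/3, -9), so the interior equations h_(i-1)·m_(i-1) + 2(h_(i-1)+h_i)·m_i + h_i·m_(i+1) = 6(Δ_i − Δ_(i-1)) read
  3·m_0 + 8·m_1 + 1·m_2 = 6(Δ_1 - Δ_0) = -64
Natural end conditions: m_0 = m_2 = 0.
Hence m_0 = 0, m_1 = -8, m_2 = 0.

-8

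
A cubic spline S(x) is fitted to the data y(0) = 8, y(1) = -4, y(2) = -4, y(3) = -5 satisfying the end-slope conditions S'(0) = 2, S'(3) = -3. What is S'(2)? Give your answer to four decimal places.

2.5333

Put M_i = S'' at the i-th knot. Here h = (1, 1, 1) and Δ = (-12, 0, -1), so the interior equations h_(i-1)·M_(i-1) + 2(h_(i-1)+h_i)·M_i + h_i·M_(i+1) = 6(Δ_i − Δ_(i-1)) read
  1·M_0 + 4·M_1 + 1·M_2 = 6(Δ_1 - Δ_0) = 72
  1·M_1 + 4·M_2 + 1·M_3 = 6(Δ_2 - Δ_1) = -6
Clamped end conditions give two more equations: 2h_0·M_0 + h_0·M_1 = 6(Δ_0 - S'(0)) = -84 and h_2·M_2 + 2h_2·M_3 = 6(S'(3) - Δ_2) = -12.
Solving the tridiagonal system: M_0 = -896/15, M_1 = 532/15, M_2 = -152/15, M_3 = -14/15.
On [2, 3], S'(x) = b_2 + 2c_2·(x - 2) + 3d_2·(x - 2)² with b_2 = Δ_2 - h_2(2M_2 + M_3)/6 = 38/15, c_2 = M_2/2 = -76/15, d_2 = (M_3 - M_2)/(6h_2) = 23/15. So S'(2) = 38/15.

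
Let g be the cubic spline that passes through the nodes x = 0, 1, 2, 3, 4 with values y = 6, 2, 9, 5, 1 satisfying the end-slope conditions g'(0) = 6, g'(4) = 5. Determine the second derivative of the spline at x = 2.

-25

With M_i denoting the second derivative at x_i, h_i = 1, 1, 1, 1, and Δ_i = (y_(i+1) − y_i)/h_i = -4, 7, -4, -4:
  1·M_0 + 4·M_1 + 1·M_2 = 6(Δ_1 - Δ_0) = 66
  1·M_1 + 4·M_2 + 1·M_3 = 6(Δ_2 - Δ_1) = -66
  1·M_2 + 4·M_3 + 1·M_4 = 6(Δ_3 - Δ_2) = 0
Clamped end conditions give two more equations: 2h_0·M_0 + h_0·M_1 = 6(Δ_0 - g'(0)) = -60 and h_3·M_3 + 2h_3·M_4 = 6(g'(4) - Δ_3) = 54.
Hence M_0 = -331/7, M_1 = 242/7, M_2 = -25, M_3 = -4/7, M_4 = 191/7.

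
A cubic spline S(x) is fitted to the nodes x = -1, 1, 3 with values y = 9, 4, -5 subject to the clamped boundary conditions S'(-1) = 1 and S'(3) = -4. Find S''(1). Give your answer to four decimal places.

Let M_i = S''(x_i). Step sizes h_i = 2, 2; slopes of the chords Δ_i = (y_(i+1) - y_i)/h_i = -5/2, -9/2.
  2·M_0 + 8·M_1 + 2·M_2 = 6(Δ_1 - Δ_0) = -12
Clamped end conditions give two more equations: 2h_0·M_0 + h_0·M_1 = 6(Δ_0 - S'(-1)) = -21 and h_1·M_1 + 2h_1·M_2 = 6(S'(3) - Δ_1) = 3.
Solving: M_0 = -5, M_1 = -1/2, M_2 = 1.

-0.5000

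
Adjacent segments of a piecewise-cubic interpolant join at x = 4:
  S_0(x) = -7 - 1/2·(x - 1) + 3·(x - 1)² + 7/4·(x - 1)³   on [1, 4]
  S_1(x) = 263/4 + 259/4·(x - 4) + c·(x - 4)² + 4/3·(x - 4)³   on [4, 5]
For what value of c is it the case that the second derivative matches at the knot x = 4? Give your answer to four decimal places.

18.7500

S_0''(x) = 6 + 21/2·(x - 1), so S_0''(4) = 75/2. On the right, S_1''(4) = 2c, so c = 75/4.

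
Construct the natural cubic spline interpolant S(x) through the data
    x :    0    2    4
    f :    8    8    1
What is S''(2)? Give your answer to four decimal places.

Let σ_i = S''(x_i). Step sizes h_i = 2, 2; slopes of the chords Δ_i = (y_(i+1) - y_i)/h_i = 0, -7/2.
  2·σ_0 + 8·σ_1 + 2·σ_2 = 6(Δ_1 - Δ_0) = -21
Natural end conditions: σ_0 = σ_2 = 0.
Solving: σ_0 = 0, σ_1 = -21/8, σ_2 = 0.

-2.6250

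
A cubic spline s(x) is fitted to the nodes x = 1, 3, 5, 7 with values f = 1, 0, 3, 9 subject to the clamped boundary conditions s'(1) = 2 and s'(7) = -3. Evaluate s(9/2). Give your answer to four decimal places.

With m_i denoting the second derivative at x_i, h_i = 2, 2, 2, and Δ_i = (y_(i+1) − y_i)/h_i = -1/2, 3/2, 3:
  2·m_0 + 8·m_1 + 2·m_2 = 6(Δ_1 - Δ_0) = 12
  2·m_1 + 8·m_2 + 2·m_3 = 6(Δ_2 - Δ_1) = 9
Clamped end conditions give two more equations: 2h_0·m_0 + h_0·m_1 = 6(Δ_0 - s'(1)) = -15 and h_2·m_2 + 2h_2·m_3 = 6(s'(7) - Δ_2) = -36.
Hence m_0 = -14/3, m_1 = 11/6, m_2 = 10/3, m_3 = -32/3.
On [3, 5], s(x) = 0 - 5/6·(x - 3) + 11/12·(x - 3)² + 1/8·(x - 3)³.
With (x - 3) = 3/2: s(9/2) = 79/64.

1.2344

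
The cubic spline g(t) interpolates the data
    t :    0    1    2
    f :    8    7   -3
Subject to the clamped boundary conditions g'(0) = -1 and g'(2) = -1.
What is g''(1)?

-27

Write M_i for g''(x_i). With h_i = 1, 1 and divided differences Δ_i = -1, -10, the continuity of g' gives the tridiagonal system
  1·M_0 + 4·M_1 + 1·M_2 = 6(Δ_1 - Δ_0) = -54
Clamped end conditions give two more equations: 2h_0·M_0 + h_0·M_1 = 6(Δ_0 - g'(0)) = 0 and h_1·M_1 + 2h_1·M_2 = 6(g'(2) - Δ_1) = 54.
Forward elimination and back-substitution give M_0 = 27/2, M_1 = -27, M_2 = 81/2.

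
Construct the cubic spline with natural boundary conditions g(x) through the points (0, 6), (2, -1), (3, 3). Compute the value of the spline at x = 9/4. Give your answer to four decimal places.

-0.4102

Write M_i for g''(x_i). With h_i = 2, 1 and divided differences Δ_i = -7/2, 4, the continuity of g' gives the tridiagonal system
  2·M_0 + 6·M_1 + 1·M_2 = 6(Δ_1 - Δ_0) = 45
Natural end conditions: M_0 = M_2 = 0.
Forward elimination and back-substitution give M_0 = 0, M_1 = 15/2, M_2 = 0.
On [2, 3], g(x) = -1 + 3/2·(x - 2) + 15/4·(x - 2)² - 5/4·(x - 2)³.
With (x - 2) = 1/4: g(9/4) = -105/256.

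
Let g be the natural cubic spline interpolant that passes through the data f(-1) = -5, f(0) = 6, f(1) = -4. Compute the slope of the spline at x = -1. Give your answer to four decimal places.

16.2500

Let M_i = g''(x_i). Step sizes h_i = 1, 1; slopes of the chords Δ_i = (y_(i+1) - y_i)/h_i = 11, -10.
  1·M_0 + 4·M_1 + 1·M_2 = 6(Δ_1 - Δ_0) = -126
Natural end conditions: M_0 = M_2 = 0.
Hence M_0 = 0, M_1 = -63/2, M_2 = 0.
On [-1, 0], g'(x) = b_0 + 2c_0·(x + 1) + 3d_0·(x + 1)² with b_0 = Δ_0 - h_0(2M_0 + M_1)/6 = 65/4, c_0 = M_0/2 = 0, d_0 = (M_1 - M_0)/(6h_0) = -21/4. So g'(-1) = 65/4.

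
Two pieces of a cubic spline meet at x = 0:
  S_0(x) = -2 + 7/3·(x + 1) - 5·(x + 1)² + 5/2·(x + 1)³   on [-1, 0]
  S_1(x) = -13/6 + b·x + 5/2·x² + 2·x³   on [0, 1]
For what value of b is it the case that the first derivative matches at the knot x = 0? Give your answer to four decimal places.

-0.1667

S_0'(x) = 7/3 - 10·(x + 1) + 15/2·(x + 1)², so S_0'(0) = -1/6. On the right, S_1'(0) = b, so b = -1/6.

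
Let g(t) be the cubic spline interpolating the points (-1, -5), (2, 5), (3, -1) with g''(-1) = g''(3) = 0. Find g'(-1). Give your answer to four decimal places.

Put σ_i = g'' at the i-th knot. Here h = (3, 1) and Δ = (10/3, -6), so the interior equations h_(i-1)·σ_(i-1) + 2(h_(i-1)+h_i)·σ_i + h_i·σ_(i+1) = 6(Δ_i − Δ_(i-1)) read
  3·σ_0 + 8·σ_1 + 1·σ_2 = 6(Δ_1 - Δ_0) = -56
Natural end conditions: σ_0 = σ_2 = 0.
Hence σ_0 = 0, σ_1 = -7, σ_2 = 0.
On [-1, 2], g'(t) = b_0 + 2c_0·(t + 1) + 3d_0·(t + 1)² with b_0 = Δ_0 - h_0(2σ_0 + σ_1)/6 = 41/6, c_0 = σ_0/2 = 0, d_0 = (σ_1 - σ_0)/(6h_0) = -7/18. So g'(-1) = 41/6.

6.8333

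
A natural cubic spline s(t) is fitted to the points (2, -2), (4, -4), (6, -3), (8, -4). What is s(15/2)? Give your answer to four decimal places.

-3.5781

With M_i denoting the second derivative at x_i, h_i = 2, 2, 2, and Δ_i = (y_(i+1) − y_i)/h_i = -1, 1/2, -1/2:
  2·M_0 + 8·M_1 + 2·M_2 = 6(Δ_1 - Δ_0) = 9
  2·M_1 + 8·M_2 + 2·M_3 = 6(Δ_2 - Δ_1) = -6
Natural end conditions: M_0 = M_3 = 0.
Solving the tridiagonal system: M_0 = 0, M_1 = 7/5, M_2 = -11/10, M_3 = 0.
On [6, 8], s(t) = -3 + 7/30·(t - 6) - 11/20·(t - 6)² + 11/120·(t - 6)³.
With (t - 6) = 3/2: s(15/2) = -229/64.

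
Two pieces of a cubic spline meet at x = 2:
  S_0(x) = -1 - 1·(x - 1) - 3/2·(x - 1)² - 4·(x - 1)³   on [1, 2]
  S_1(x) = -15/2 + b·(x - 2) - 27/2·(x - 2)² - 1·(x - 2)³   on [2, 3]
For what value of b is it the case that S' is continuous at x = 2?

-16

S_0'(x) = -1 - 3·(x - 1) - 12·(x - 1)², so S_0'(2) = -16. On the right, S_1'(2) = b, so b = -16.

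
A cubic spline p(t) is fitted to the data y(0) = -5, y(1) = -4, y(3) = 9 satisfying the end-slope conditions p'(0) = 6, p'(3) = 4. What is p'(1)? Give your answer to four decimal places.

1.5833

Write m_i for p''(x_i). With h_i = 1, 2 and divided differences Δ_i = 1, 13/2, the continuity of p' gives the tridiagonal system
  1·m_0 + 6·m_1 + 2·m_2 = 6(Δ_1 - Δ_0) = 33
Clamped end conditions give two more equations: 2h_0·m_0 + h_0·m_1 = 6(Δ_0 - p'(0)) = -30 and h_1·m_1 + 2h_1·m_2 = 6(p'(3) - Δ_1) = -15.
Solving the tridiagonal system: m_0 = -127/6, m_1 = 37/3, m_2 = -119/12.
On [1, 3], p'(t) = b_1 + 2c_1·(t - 1) + 3d_1·(t - 1)² with b_1 = Δ_1 - h_1(2m_1 + m_2)/6 = 19/12, c_1 = m_1/2 = 37/6, d_1 = (m_2 - m_1)/(6h_1) = -89/48. So p'(1) = 19/12.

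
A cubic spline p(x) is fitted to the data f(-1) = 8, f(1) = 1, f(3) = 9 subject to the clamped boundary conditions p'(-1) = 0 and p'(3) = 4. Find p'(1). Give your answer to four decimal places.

-0.6250

Write m_i for p''(x_i). With h_i = 2, 2 and divided differences Δ_i = -7/2, 4, the continuity of p' gives the tridiagonal system
  2·m_0 + 8·m_1 + 2·m_2 = 6(Δ_1 - Δ_0) = 45
Clamped end conditions give two more equations: 2h_0·m_0 + h_0·m_1 = 6(Δ_0 - p'(-1)) = -21 and h_1·m_1 + 2h_1·m_2 = 6(p'(3) - Δ_1) = 0.
Solving the tridiagonal system: m_0 = -79/8, m_1 = 37/4, m_2 = -37/8.
On [1, 3], p'(x) = b_1 + 2c_1·(x - 1) + 3d_1·(x - 1)² with b_1 = Δ_1 - h_1(2m_1 + m_2)/6 = -5/8, c_1 = m_1/2 = 37/8, d_1 = (m_2 - m_1)/(6h_1) = -37/32. So p'(1) = -5/8.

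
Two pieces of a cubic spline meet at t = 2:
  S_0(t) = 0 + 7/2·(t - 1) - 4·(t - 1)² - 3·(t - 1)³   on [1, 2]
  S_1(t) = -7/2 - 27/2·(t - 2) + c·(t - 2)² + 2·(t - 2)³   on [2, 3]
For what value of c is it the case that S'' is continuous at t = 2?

-13

S_0''(t) = -8 - 18·(t - 1), so S_0''(2) = -26. On the right, S_1''(2) = 2c, so c = -13.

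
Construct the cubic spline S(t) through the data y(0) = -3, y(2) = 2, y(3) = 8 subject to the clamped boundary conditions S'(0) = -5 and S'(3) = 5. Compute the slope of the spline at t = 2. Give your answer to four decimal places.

6.4167

Let M_i = S''(x_i). Step sizes h_i = 2, 1; slopes of the chords Δ_i = (y_(i+1) - y_i)/h_i = 5/2, 6.
  2·M_0 + 6·M_1 + 1·M_2 = 6(Δ_1 - Δ_0) = 21
Clamped end conditions give two more equations: 2h_0·M_0 + h_0·M_1 = 6(Δ_0 - S'(0)) = 45 and h_1·M_1 + 2h_1·M_2 = 6(S'(3) - Δ_1) = -6.
Hence M_0 = 133/12, M_1 = 1/3, M_2 = -19/6.
On [2, 3], S'(t) = b_1 + 2c_1·(t - 2) + 3d_1·(t - 2)² with b_1 = Δ_1 - h_1(2M_1 + M_2)/6 = 77/12, c_1 = M_1/2 = 1/6, d_1 = (M_2 - M_1)/(6h_1) = -7/12. So S'(2) = 77/12.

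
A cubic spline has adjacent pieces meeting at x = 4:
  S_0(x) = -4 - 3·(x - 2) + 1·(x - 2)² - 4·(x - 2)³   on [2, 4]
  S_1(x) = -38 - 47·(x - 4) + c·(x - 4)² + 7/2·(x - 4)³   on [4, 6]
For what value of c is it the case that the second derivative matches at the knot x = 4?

-23

S_0''(x) = 2 - 24·(x - 2), so S_0''(4) = -46. On the right, S_1''(4) = 2c, so c = -23.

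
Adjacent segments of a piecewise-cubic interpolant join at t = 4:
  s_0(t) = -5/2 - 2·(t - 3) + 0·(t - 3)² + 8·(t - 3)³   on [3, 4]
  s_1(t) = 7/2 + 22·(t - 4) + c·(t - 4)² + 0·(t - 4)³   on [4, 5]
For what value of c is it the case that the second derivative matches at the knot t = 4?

24

s_0''(t) = 0 + 48·(t - 3), so s_0''(4) = 48. On the right, s_1''(4) = 2c, so c = 24.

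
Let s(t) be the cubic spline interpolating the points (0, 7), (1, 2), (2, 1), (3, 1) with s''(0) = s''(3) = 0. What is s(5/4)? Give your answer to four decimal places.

With M_i denoting the second derivative at x_i, h_i = 1, 1, 1, and Δ_i = (y_(i+1) − y_i)/h_i = -5, -1, 0:
  1·M_0 + 4·M_1 + 1·M_2 = 6(Δ_1 - Δ_0) = 24
  1·M_1 + 4·M_2 + 1·M_3 = 6(Δ_2 - Δ_1) = 6
Natural end conditions: M_0 = M_3 = 0.
Solving: M_0 = 0, M_1 = 6, M_2 = 0, M_3 = 0.
On [1, 2], s(t) = 2 - 3·(t - 1) + 3·(t - 1)² - 1·(t - 1)³.
With (t - 1) = 1/4: s(5/4) = 91/64.

1.4219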